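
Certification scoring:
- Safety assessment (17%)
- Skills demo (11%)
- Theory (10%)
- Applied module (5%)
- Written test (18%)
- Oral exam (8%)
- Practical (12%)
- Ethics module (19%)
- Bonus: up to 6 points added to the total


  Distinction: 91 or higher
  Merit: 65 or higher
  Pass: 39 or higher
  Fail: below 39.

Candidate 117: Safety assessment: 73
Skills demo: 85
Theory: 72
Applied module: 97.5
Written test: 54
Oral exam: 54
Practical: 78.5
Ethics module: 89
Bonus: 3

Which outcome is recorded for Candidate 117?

Merit

Weighted total:
  Safety assessment 73 × 0.17 = 12.41
  Skills demo 85 × 0.11 = 9.35
  Theory 72 × 0.1 = 7.2
  Applied module 97.5 × 0.05 = 4.875
  Written test 54 × 0.18 = 9.72
  Oral exam 54 × 0.08 = 4.32
  Practical 78.5 × 0.12 = 9.42
  Ethics module 89 × 0.19 = 16.91
Sum = 74.205
Bonus: 74.205 + 3 = 77.205
77.205 is ≥ 65 and < 91 → Merit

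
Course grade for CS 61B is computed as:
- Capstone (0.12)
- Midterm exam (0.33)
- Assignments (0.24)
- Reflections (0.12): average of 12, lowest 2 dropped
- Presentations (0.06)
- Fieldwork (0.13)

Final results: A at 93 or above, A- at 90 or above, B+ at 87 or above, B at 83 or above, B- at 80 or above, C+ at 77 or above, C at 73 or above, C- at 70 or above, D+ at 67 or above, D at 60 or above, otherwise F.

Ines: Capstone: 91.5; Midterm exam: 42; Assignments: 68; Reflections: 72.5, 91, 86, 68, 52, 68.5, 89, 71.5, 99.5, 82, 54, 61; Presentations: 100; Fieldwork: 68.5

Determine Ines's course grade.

Reflections: drop 52, 54 → average of remaining 10 = 789/10 = 78.9
Weighted total:
  Capstone 91.5 × 0.12 = 10.98
  Midterm exam 42 × 0.33 = 13.86
  Assignments 68 × 0.24 = 16.32
  Reflections 78.9 × 0.12 = 9.468
  Presentations 100 × 0.06 = 6
  Fieldwork 68.5 × 0.13 = 8.905
Sum = 65.533
65.533 is ≥ 60 and < 67 → D

D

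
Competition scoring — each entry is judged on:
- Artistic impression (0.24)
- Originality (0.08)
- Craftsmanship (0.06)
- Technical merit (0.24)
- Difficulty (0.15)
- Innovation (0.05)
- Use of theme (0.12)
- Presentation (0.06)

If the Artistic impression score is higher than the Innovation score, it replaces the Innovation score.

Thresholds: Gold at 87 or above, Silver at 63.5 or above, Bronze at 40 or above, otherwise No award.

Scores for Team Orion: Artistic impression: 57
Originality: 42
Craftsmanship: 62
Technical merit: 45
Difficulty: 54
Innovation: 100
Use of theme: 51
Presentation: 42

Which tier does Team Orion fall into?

Bronze

Artistic impression (57) ≤ Innovation (100), so Innovation stays at 100.
Weighted total:
  Artistic impression 57 × 0.24 = 13.68
  Originality 42 × 0.08 = 3.36
  Craftsmanship 62 × 0.06 = 3.72
  Technical merit 45 × 0.24 = 10.8
  Difficulty 54 × 0.15 = 8.1
  Innovation 100 × 0.05 = 5
  Use of theme 51 × 0.12 = 6.12
  Presentation 42 × 0.06 = 2.52
Sum = 53.3
53.3 is ≥ 40 and < 63.5 → Bronze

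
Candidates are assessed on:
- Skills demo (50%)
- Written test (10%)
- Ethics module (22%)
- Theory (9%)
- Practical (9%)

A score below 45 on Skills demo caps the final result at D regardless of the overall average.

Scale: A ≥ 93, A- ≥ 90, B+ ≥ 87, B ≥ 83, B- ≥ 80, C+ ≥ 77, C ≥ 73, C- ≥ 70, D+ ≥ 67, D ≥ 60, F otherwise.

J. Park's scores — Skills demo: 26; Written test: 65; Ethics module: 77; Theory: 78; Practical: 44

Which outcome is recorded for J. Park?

Skills demo score 26 < 45: minimum not met.
Weighted total:
  Skills demo 26 × 0.5 = 13
  Written test 65 × 0.1 = 6.5
  Ethics module 77 × 0.22 = 16.94
  Theory 78 × 0.09 = 7.02
  Practical 44 × 0.09 = 3.96
Sum = 47.42
47.42 would be F; cap at D applies → F.

F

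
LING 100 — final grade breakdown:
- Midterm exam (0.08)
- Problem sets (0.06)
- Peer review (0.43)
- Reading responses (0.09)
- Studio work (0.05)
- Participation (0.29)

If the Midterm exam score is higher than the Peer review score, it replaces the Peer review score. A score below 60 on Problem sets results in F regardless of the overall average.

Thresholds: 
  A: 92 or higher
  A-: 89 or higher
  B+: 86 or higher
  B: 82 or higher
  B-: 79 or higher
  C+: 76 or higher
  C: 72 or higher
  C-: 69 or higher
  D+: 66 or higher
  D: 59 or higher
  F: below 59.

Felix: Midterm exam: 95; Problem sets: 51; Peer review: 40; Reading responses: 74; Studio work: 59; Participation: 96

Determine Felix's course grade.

F

Midterm exam (95) > Peer review (40), so Peer review counts as 95.
Problem sets score 51 < 60: minimum not met.
Weighted total:
  Midterm exam 95 × 0.08 = 7.6
  Problem sets 51 × 0.06 = 3.06
  Peer review 95 × 0.43 = 40.85
  Reading responses 74 × 0.09 = 6.66
  Studio work 59 × 0.05 = 2.95
  Participation 96 × 0.29 = 27.84
Sum = 88.96
Because the Problem sets minimum was not met, the result is F.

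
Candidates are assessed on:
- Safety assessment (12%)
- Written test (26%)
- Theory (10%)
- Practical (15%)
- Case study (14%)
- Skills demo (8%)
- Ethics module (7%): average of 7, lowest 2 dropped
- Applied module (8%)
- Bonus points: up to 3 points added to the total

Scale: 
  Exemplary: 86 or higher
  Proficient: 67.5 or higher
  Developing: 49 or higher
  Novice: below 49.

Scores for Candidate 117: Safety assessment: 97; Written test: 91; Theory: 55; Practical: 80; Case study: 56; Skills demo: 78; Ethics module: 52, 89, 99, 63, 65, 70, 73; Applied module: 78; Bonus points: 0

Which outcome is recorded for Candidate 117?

Proficient

Ethics module: drop 52, 63 → average of remaining 5 = 396/5 = 79.2
Weighted total:
  Safety assessment 97 × 0.12 = 11.64
  Written test 91 × 0.26 = 23.66
  Theory 55 × 0.1 = 5.5
  Practical 80 × 0.15 = 12
  Case study 56 × 0.14 = 7.84
  Skills demo 78 × 0.08 = 6.24
  Ethics module 79.2 × 0.07 = 5.544
  Applied module 78 × 0.08 = 6.24
Sum = 78.664
Bonus points: 78.664 + 0 = 78.664
78.664 is ≥ 67.5 and < 86 → Proficient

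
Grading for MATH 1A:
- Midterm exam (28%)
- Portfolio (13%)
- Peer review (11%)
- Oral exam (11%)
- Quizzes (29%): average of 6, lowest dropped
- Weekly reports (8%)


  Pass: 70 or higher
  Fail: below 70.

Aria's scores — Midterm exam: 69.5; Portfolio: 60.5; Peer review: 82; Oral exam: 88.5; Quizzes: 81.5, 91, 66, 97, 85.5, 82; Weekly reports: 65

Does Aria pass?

Quizzes: drop 66 → average of remaining 5 = 437/5 = 87.4
Weighted total:
  Midterm exam 69.5 × 0.28 = 19.46
  Portfolio 60.5 × 0.13 = 7.865
  Peer review 82 × 0.11 = 9.02
  Oral exam 88.5 × 0.11 = 9.735
  Quizzes 87.4 × 0.29 = 25.346
  Weekly reports 65 × 0.08 = 5.2
Sum = 76.626
76.626 ≥ 70 → Pass

Pass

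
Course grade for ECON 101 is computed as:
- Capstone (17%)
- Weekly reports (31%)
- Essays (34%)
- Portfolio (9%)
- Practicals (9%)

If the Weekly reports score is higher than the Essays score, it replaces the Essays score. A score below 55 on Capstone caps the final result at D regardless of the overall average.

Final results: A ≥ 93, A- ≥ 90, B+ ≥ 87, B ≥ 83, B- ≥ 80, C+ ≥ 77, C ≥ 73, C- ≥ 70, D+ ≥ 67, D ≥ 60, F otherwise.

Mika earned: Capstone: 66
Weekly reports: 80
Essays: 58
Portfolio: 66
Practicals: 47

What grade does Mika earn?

Weekly reports (80) > Essays (58), so Essays counts as 80.
Capstone score 66 ≥ 55: minimum met.
Weighted total:
  Capstone 66 × 0.17 = 11.22
  Weekly reports 80 × 0.31 = 24.8
  Essays 80 × 0.34 = 27.2
  Portfolio 66 × 0.09 = 5.94
  Practicals 47 × 0.09 = 4.23
Sum = 73.39
73.39 is ≥ 73 and < 77 → C

C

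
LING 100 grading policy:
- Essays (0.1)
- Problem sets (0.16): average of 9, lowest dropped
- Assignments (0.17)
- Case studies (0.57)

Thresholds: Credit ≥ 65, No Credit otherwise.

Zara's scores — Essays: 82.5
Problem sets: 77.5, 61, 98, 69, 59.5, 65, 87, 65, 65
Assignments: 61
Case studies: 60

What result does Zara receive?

No Credit

Problem sets: drop 59.5 → average of remaining 8 = 587.5/8 = 73.4375
Weighted total:
  Essays 82.5 × 0.1 = 8.25
  Problem sets 73.4375 × 0.16 = 11.75
  Assignments 61 × 0.17 = 10.37
  Case studies 60 × 0.57 = 34.2
Sum = 64.57
64.57 < 65 → No Credit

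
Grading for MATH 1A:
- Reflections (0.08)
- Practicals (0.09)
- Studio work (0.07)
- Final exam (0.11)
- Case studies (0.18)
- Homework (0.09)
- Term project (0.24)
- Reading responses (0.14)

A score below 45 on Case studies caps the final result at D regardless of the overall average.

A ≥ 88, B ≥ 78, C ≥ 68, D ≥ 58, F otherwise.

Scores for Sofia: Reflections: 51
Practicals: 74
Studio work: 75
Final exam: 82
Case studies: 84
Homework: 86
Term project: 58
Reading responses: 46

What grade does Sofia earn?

Case studies score 84 ≥ 45: minimum met.
Weighted total:
  Reflections 51 × 0.08 = 4.08
  Practicals 74 × 0.09 = 6.66
  Studio work 75 × 0.07 = 5.25
  Final exam 82 × 0.11 = 9.02
  Case studies 84 × 0.18 = 15.12
  Homework 86 × 0.09 = 7.74
  Term project 58 × 0.24 = 13.92
  Reading responses 46 × 0.14 = 6.44
Sum = 68.23
68.23 is ≥ 68 and < 78 → C

C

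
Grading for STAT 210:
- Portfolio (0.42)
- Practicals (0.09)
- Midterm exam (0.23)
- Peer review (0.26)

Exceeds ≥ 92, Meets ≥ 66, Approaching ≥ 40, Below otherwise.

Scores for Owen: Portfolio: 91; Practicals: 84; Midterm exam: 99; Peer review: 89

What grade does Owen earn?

Weighted total:
  Portfolio 91 × 0.42 = 38.22
  Practicals 84 × 0.09 = 7.56
  Midterm exam 99 × 0.23 = 22.77
  Peer review 89 × 0.26 = 23.14
Sum = 91.69
91.69 is ≥ 66 and < 92 → Meets

Meets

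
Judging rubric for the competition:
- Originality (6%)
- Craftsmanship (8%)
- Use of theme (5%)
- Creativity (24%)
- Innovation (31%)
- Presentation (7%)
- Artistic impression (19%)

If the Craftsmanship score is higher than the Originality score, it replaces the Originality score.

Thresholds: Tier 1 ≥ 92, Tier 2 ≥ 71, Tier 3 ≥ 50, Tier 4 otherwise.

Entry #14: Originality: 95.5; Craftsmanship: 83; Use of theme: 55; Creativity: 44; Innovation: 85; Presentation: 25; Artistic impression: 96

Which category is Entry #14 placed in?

Tier 2

Craftsmanship (83) ≤ Originality (95.5), so Originality stays at 95.5.
Weighted total:
  Originality 95.5 × 0.06 = 5.73
  Craftsmanship 83 × 0.08 = 6.64
  Use of theme 55 × 0.05 = 2.75
  Creativity 44 × 0.24 = 10.56
  Innovation 85 × 0.31 = 26.35
  Presentation 25 × 0.07 = 1.75
  Artistic impression 96 × 0.19 = 18.24
Sum = 72.02
72.02 is ≥ 71 and < 92 → Tier 2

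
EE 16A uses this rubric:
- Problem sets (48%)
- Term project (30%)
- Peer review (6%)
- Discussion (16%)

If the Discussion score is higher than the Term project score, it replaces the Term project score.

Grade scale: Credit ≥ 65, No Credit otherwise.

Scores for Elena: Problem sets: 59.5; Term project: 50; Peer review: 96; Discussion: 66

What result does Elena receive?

No Credit

Discussion (66) > Term project (50), so Term project counts as 66.
Weighted total:
  Problem sets 59.5 × 0.48 = 28.56
  Term project 66 × 0.3 = 19.8
  Peer review 96 × 0.06 = 5.76
  Discussion 66 × 0.16 = 10.56
Sum = 64.68
64.68 < 65 → No Credit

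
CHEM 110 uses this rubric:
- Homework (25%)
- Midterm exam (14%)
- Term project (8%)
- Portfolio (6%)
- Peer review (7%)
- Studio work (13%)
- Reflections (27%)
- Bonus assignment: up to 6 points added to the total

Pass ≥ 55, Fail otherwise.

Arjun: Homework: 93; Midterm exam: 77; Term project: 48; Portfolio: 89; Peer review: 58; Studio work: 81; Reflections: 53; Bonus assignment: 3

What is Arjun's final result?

Weighted total:
  Homework 93 × 0.25 = 23.25
  Midterm exam 77 × 0.14 = 10.78
  Term project 48 × 0.08 = 3.84
  Portfolio 89 × 0.06 = 5.34
  Peer review 58 × 0.07 = 4.06
  Studio work 81 × 0.13 = 10.53
  Reflections 53 × 0.27 = 14.31
Sum = 72.11
Bonus assignment: 72.11 + 3 = 75.11
75.11 ≥ 55 → Pass

Pass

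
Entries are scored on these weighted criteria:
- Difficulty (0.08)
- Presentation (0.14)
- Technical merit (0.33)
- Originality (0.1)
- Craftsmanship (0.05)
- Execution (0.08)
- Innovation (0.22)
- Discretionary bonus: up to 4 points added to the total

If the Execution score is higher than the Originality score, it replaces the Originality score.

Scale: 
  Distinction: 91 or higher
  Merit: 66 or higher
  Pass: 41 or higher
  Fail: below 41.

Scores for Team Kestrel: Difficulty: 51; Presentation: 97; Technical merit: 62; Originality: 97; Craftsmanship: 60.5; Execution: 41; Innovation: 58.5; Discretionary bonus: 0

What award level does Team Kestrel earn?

Execution (41) ≤ Originality (97), so Originality stays at 97.
Weighted total:
  Difficulty 51 × 0.08 = 4.08
  Presentation 97 × 0.14 = 13.58
  Technical merit 62 × 0.33 = 20.46
  Originality 97 × 0.1 = 9.7
  Craftsmanship 60.5 × 0.05 = 3.025
  Execution 41 × 0.08 = 3.28
  Innovation 58.5 × 0.22 = 12.87
Sum = 66.995
Discretionary bonus: 66.995 + 0 = 66.995
66.995 is ≥ 66 and < 91 → Merit

Merit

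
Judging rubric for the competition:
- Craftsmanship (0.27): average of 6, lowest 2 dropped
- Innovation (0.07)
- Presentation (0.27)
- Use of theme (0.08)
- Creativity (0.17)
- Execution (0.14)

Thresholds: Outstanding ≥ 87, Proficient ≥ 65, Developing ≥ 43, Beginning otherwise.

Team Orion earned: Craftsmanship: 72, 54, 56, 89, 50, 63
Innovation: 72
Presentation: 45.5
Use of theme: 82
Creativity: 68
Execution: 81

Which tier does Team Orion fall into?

Proficient

Craftsmanship: drop 50, 54 → average of remaining 4 = 280/4 = 70
Weighted total:
  Craftsmanship 70 × 0.27 = 18.9
  Innovation 72 × 0.07 = 5.04
  Presentation 45.5 × 0.27 = 12.285
  Use of theme 82 × 0.08 = 6.56
  Creativity 68 × 0.17 = 11.56
  Execution 81 × 0.14 = 11.34
Sum = 65.685
65.685 is ≥ 65 and < 87 → Proficient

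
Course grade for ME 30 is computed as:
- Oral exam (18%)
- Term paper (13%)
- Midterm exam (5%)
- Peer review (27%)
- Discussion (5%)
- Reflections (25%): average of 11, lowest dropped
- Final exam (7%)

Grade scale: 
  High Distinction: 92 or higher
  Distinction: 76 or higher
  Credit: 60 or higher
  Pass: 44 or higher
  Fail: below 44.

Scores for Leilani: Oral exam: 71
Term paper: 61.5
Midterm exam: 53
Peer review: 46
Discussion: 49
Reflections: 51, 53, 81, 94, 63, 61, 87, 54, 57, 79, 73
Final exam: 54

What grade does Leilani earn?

Pass

Reflections: drop 51 → average of remaining 10 = 702/10 = 70.2
Weighted total:
  Oral exam 71 × 0.18 = 12.78
  Term paper 61.5 × 0.13 = 7.995
  Midterm exam 53 × 0.05 = 2.65
  Peer review 46 × 0.27 = 12.42
  Discussion 49 × 0.05 = 2.45
  Reflections 70.2 × 0.25 = 17.55
  Final exam 54 × 0.07 = 3.78
Sum = 59.625
59.625 is ≥ 44 and < 60 → Pass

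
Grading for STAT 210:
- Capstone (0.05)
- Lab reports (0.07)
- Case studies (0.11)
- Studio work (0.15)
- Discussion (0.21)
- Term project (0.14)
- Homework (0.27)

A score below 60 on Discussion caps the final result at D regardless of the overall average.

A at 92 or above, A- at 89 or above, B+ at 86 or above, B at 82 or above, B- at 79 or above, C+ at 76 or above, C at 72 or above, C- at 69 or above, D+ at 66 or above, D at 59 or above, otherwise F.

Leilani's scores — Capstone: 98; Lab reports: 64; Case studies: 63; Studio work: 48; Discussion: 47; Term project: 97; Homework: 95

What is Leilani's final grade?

Discussion score 47 < 60: minimum not met.
Weighted total:
  Capstone 98 × 0.05 = 4.9
  Lab reports 64 × 0.07 = 4.48
  Case studies 63 × 0.11 = 6.93
  Studio work 48 × 0.15 = 7.2
  Discussion 47 × 0.21 = 9.87
  Term project 97 × 0.14 = 13.58
  Homework 95 × 0.27 = 25.65
Sum = 72.61
72.61 would be C; cap at D applies → D.

D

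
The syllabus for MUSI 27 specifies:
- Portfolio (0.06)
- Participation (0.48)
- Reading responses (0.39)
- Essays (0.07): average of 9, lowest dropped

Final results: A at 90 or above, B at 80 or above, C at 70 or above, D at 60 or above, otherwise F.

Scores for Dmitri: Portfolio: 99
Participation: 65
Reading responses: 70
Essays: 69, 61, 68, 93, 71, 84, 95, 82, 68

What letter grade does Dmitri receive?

D

Essays: drop 61 → average of remaining 8 = 630/8 = 78.75
Weighted total:
  Portfolio 99 × 0.06 = 5.94
  Participation 65 × 0.48 = 31.2
  Reading responses 70 × 0.39 = 27.3
  Essays 78.75 × 0.07 = 5.5125
Sum = 69.9525
69.9525 is ≥ 60 and < 70 → D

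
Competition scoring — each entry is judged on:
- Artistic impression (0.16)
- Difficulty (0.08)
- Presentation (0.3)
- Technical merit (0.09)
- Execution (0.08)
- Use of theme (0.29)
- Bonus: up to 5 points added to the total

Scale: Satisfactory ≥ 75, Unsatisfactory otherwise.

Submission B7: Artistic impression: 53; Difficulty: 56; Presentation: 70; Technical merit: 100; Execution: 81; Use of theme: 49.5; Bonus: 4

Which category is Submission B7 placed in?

Unsatisfactory

Weighted total:
  Artistic impression 53 × 0.16 = 8.48
  Difficulty 56 × 0.08 = 4.48
  Presentation 70 × 0.3 = 21
  Technical merit 100 × 0.09 = 9
  Execution 81 × 0.08 = 6.48
  Use of theme 49.5 × 0.29 = 14.355
Sum = 63.795
Bonus: 63.795 + 4 = 67.795
67.795 < 75 → Unsatisfactory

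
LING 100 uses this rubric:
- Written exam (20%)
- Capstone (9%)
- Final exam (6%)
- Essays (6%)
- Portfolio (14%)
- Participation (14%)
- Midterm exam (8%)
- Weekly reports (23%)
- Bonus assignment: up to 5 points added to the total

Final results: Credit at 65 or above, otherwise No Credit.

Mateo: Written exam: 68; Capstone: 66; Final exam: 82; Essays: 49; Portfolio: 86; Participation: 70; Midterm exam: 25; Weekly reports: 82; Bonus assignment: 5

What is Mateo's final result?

Weighted total:
  Written exam 68 × 0.2 = 13.6
  Capstone 66 × 0.09 = 5.94
  Final exam 82 × 0.06 = 4.92
  Essays 49 × 0.06 = 2.94
  Portfolio 86 × 0.14 = 12.04
  Participation 70 × 0.14 = 9.8
  Midterm exam 25 × 0.08 = 2
  Weekly reports 82 × 0.23 = 18.86
Sum = 70.1
Bonus assignment: 70.1 + 5 = 75.1
75.1 ≥ 65 → Credit

Credit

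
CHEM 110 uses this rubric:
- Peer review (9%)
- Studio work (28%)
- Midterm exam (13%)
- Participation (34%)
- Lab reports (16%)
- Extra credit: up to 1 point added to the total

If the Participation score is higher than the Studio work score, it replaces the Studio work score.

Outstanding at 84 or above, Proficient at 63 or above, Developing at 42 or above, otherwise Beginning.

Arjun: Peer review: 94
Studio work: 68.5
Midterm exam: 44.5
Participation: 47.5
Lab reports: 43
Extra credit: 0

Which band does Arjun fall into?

Developing

Participation (47.5) ≤ Studio work (68.5), so Studio work stays at 68.5.
Weighted total:
  Peer review 94 × 0.09 = 8.46
  Studio work 68.5 × 0.28 = 19.18
  Midterm exam 44.5 × 0.13 = 5.785
  Participation 47.5 × 0.34 = 16.15
  Lab reports 43 × 0.16 = 6.88
Sum = 56.455
Extra credit: 56.455 + 0 = 56.455
56.455 is ≥ 42 and < 63 → Developing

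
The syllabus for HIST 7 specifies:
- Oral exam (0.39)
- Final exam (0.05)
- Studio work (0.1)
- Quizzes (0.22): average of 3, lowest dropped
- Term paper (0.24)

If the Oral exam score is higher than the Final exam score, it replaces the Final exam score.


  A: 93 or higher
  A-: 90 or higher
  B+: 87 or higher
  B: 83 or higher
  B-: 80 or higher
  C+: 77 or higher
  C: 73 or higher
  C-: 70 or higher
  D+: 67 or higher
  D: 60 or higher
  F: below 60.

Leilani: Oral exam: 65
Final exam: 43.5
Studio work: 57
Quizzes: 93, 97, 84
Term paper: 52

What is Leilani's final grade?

D+

Quizzes: drop 84 → average of remaining 2 = 190/2 = 95
Oral exam (65) > Final exam (43.5), so Final exam counts as 65.
Weighted total:
  Oral exam 65 × 0.39 = 25.35
  Final exam 65 × 0.05 = 3.25
  Studio work 57 × 0.1 = 5.7
  Quizzes 95 × 0.22 = 20.9
  Term paper 52 × 0.24 = 12.48
Sum = 67.68
67.68 is ≥ 67 and < 70 → D+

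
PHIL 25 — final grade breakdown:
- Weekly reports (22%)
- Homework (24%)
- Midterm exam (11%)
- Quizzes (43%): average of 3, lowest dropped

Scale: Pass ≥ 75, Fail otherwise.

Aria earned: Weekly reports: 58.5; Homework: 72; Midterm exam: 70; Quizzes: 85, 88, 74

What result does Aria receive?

Quizzes: drop 74 → average of remaining 2 = 173/2 = 86.5
Weighted total:
  Weekly reports 58.5 × 0.22 = 12.87
  Homework 72 × 0.24 = 17.28
  Midterm exam 70 × 0.11 = 7.7
  Quizzes 86.5 × 0.43 = 37.195
Sum = 75.045
75.045 ≥ 75 → Pass

Pass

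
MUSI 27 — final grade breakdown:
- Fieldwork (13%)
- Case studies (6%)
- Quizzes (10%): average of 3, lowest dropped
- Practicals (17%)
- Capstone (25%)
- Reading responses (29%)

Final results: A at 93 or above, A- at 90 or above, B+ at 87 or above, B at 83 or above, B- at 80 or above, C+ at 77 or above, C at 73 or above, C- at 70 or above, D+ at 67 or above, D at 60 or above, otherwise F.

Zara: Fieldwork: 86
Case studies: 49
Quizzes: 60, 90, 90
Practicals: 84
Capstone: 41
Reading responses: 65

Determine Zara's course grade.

Quizzes: drop 60 → average of remaining 2 = 180/2 = 90
Weighted total:
  Fieldwork 86 × 0.13 = 11.18
  Case studies 49 × 0.06 = 2.94
  Quizzes 90 × 0.1 = 9
  Practicals 84 × 0.17 = 14.28
  Capstone 41 × 0.25 = 10.25
  Reading responses 65 × 0.29 = 18.85
Sum = 66.5
66.5 is ≥ 60 and < 67 → D

D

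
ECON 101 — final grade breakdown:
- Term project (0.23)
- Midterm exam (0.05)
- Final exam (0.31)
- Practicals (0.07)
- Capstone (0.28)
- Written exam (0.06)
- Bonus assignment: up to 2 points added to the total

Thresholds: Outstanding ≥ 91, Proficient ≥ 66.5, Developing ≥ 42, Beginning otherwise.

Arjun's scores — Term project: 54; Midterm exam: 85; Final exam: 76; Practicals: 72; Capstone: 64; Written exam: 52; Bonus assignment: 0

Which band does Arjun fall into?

Developing

Weighted total:
  Term project 54 × 0.23 = 12.42
  Midterm exam 85 × 0.05 = 4.25
  Final exam 76 × 0.31 = 23.56
  Practicals 72 × 0.07 = 5.04
  Capstone 64 × 0.28 = 17.92
  Written exam 52 × 0.06 = 3.12
Sum = 66.31
Bonus assignment: 66.31 + 0 = 66.31
66.31 is ≥ 42 and < 66.5 → Developing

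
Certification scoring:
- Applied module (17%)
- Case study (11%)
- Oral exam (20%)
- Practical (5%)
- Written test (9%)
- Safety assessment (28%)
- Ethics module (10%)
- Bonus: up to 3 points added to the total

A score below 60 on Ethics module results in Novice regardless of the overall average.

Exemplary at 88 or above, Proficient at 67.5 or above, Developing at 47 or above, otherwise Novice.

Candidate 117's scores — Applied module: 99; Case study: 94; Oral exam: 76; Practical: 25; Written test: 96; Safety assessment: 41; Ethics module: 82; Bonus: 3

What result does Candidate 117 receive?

Proficient

Ethics module score 82 ≥ 60: minimum met.
Weighted total:
  Applied module 99 × 0.17 = 16.83
  Case study 94 × 0.11 = 10.34
  Oral exam 76 × 0.2 = 15.2
  Practical 25 × 0.05 = 1.25
  Written test 96 × 0.09 = 8.64
  Safety assessment 41 × 0.28 = 11.48
  Ethics module 82 × 0.1 = 8.2
Sum = 71.94
Bonus: 71.94 + 3 = 74.94
74.94 is ≥ 67.5 and < 88 → Proficient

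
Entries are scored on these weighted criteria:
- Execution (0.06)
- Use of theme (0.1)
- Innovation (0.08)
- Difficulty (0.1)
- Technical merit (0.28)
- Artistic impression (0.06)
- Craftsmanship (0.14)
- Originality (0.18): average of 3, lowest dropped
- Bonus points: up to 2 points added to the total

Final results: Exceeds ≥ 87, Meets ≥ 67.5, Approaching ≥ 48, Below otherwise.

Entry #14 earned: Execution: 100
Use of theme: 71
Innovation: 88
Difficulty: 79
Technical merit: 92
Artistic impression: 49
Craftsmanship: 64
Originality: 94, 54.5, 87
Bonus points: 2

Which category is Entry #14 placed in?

Meets

Originality: drop 54.5 → average of remaining 2 = 181/2 = 90.5
Weighted total:
  Execution 100 × 0.06 = 6
  Use of theme 71 × 0.1 = 7.1
  Innovation 88 × 0.08 = 7.04
  Difficulty 79 × 0.1 = 7.9
  Technical merit 92 × 0.28 = 25.76
  Artistic impression 49 × 0.06 = 2.94
  Craftsmanship 64 × 0.14 = 8.96
  Originality 90.5 × 0.18 = 16.29
Sum = 81.99
Bonus points: 81.99 + 2 = 83.99
83.99 is ≥ 67.5 and < 87 → Meets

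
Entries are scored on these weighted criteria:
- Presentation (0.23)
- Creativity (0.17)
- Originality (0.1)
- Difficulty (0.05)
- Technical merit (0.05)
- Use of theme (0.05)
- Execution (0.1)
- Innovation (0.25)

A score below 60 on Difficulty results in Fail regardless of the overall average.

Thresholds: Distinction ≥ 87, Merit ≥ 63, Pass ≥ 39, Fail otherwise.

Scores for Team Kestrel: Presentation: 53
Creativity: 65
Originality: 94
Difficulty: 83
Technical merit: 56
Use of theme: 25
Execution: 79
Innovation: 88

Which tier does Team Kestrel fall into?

Difficulty score 83 ≥ 60: minimum met.
Weighted total:
  Presentation 53 × 0.23 = 12.19
  Creativity 65 × 0.17 = 11.05
  Originality 94 × 0.1 = 9.4
  Difficulty 83 × 0.05 = 4.15
  Technical merit 56 × 0.05 = 2.8
  Use of theme 25 × 0.05 = 1.25
  Execution 79 × 0.1 = 7.9
  Innovation 88 × 0.25 = 22
Sum = 70.74
70.74 is ≥ 63 and < 87 → Merit

Merit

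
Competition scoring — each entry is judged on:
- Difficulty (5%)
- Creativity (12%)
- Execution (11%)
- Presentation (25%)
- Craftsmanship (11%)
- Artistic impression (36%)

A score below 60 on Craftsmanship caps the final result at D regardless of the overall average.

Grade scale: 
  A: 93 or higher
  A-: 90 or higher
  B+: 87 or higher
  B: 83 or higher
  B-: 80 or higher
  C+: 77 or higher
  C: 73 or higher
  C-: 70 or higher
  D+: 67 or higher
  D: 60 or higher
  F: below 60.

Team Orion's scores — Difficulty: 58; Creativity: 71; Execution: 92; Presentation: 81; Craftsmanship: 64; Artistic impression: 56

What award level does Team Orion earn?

Craftsmanship score 64 ≥ 60: minimum met.
Weighted total:
  Difficulty 58 × 0.05 = 2.9
  Creativity 71 × 0.12 = 8.52
  Execution 92 × 0.11 = 10.12
  Presentation 81 × 0.25 = 20.25
  Craftsmanship 64 × 0.11 = 7.04
  Artistic impression 56 × 0.36 = 20.16
Sum = 68.99
68.99 is ≥ 67 and < 70 → D+

D+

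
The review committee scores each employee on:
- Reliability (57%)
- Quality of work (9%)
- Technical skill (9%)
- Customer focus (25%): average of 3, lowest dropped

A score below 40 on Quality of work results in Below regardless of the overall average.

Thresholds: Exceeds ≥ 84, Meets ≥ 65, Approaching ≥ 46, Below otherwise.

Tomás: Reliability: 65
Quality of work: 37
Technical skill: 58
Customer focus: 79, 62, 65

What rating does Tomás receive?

Below

Customer focus: drop 62 → average of remaining 2 = 144/2 = 72
Quality of work score 37 < 40: minimum not met.
Weighted total:
  Reliability 65 × 0.57 = 37.05
  Quality of work 37 × 0.09 = 3.33
  Technical skill 58 × 0.09 = 5.22
  Customer focus 72 × 0.25 = 18
Sum = 63.6
Because the Quality of work minimum was not met, the result is Below.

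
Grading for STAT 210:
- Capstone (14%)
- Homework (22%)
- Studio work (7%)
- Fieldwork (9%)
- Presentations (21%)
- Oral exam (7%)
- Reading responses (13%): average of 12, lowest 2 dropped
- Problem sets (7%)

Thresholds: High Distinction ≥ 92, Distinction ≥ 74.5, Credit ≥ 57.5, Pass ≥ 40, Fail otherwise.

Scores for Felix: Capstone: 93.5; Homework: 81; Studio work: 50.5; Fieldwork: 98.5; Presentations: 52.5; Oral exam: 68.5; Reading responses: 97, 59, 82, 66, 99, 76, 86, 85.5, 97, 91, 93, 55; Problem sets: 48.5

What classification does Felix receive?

Credit

Reading responses: drop 55, 59 → average of remaining 10 = 872.5/10 = 87.25
Weighted total:
  Capstone 93.5 × 0.14 = 13.09
  Homework 81 × 0.22 = 17.82
  Studio work 50.5 × 0.07 = 3.535
  Fieldwork 98.5 × 0.09 = 8.865
  Presentations 52.5 × 0.21 = 11.025
  Oral exam 68.5 × 0.07 = 4.795
  Reading responses 87.25 × 0.13 = 11.3425
  Problem sets 48.5 × 0.07 = 3.395
Sum = 73.8675
73.8675 is ≥ 57.5 and < 74.5 → Credit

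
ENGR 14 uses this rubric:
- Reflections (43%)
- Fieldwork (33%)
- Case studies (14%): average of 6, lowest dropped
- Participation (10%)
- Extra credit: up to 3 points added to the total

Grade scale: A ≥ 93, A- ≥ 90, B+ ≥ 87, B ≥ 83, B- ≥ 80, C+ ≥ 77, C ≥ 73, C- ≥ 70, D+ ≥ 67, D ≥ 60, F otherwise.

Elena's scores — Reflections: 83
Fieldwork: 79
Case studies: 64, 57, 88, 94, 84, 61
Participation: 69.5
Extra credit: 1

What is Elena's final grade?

Case studies: drop 57 → average of remaining 5 = 391/5 = 78.2
Weighted total:
  Reflections 83 × 0.43 = 35.69
  Fieldwork 79 × 0.33 = 26.07
  Case studies 78.2 × 0.14 = 10.948
  Participation 69.5 × 0.1 = 6.95
Sum = 79.658
Extra credit: 79.658 + 1 = 80.658
80.658 is ≥ 80 and < 83 → B-

B-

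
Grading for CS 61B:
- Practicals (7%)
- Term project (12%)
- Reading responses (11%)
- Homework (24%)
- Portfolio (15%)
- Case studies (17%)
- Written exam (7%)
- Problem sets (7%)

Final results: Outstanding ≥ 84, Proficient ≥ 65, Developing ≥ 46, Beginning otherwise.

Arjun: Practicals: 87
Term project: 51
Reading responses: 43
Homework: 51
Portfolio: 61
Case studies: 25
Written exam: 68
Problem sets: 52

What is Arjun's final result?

Weighted total:
  Practicals 87 × 0.07 = 6.09
  Term project 51 × 0.12 = 6.12
  Reading responses 43 × 0.11 = 4.73
  Homework 51 × 0.24 = 12.24
  Portfolio 61 × 0.15 = 9.15
  Case studies 25 × 0.17 = 4.25
  Written exam 68 × 0.07 = 4.76
  Problem sets 52 × 0.07 = 3.64
Sum = 50.98
50.98 is ≥ 46 and < 65 → Developing

Developing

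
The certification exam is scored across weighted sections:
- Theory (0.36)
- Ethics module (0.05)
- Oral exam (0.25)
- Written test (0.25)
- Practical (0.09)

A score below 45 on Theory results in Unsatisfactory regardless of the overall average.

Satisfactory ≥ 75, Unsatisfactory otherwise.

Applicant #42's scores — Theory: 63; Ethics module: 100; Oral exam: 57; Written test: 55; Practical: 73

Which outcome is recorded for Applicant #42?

Theory score 63 ≥ 45: minimum met.
Weighted total:
  Theory 63 × 0.36 = 22.68
  Ethics module 100 × 0.05 = 5
  Oral exam 57 × 0.25 = 14.25
  Written test 55 × 0.25 = 13.75
  Practical 73 × 0.09 = 6.57
Sum = 62.25
62.25 < 75 → Unsatisfactory

Unsatisfactory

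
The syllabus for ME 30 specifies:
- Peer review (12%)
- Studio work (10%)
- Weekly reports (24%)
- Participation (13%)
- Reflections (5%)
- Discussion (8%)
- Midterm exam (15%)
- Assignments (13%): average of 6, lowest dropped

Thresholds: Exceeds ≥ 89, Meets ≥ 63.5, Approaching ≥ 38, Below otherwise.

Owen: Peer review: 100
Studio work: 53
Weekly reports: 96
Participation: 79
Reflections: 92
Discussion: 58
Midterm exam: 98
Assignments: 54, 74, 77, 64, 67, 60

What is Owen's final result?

Meets

Assignments: drop 54 → average of remaining 5 = 342/5 = 68.4
Weighted total:
  Peer review 100 × 0.12 = 12
  Studio work 53 × 0.1 = 5.3
  Weekly reports 96 × 0.24 = 23.04
  Participation 79 × 0.13 = 10.27
  Reflections 92 × 0.05 = 4.6
  Discussion 58 × 0.08 = 4.64
  Midterm exam 98 × 0.15 = 14.7
  Assignments 68.4 × 0.13 = 8.892
Sum = 83.442
83.442 is ≥ 63.5 and < 89 → Meets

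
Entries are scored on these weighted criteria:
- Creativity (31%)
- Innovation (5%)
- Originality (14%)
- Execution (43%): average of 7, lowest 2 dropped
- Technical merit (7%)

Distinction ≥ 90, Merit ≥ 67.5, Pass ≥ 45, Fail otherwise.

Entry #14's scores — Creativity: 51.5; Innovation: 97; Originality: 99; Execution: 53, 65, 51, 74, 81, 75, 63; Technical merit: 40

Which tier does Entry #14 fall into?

Merit

Execution: drop 51, 53 → average of remaining 5 = 358/5 = 71.6
Weighted total:
  Creativity 51.5 × 0.31 = 15.965
  Innovation 97 × 0.05 = 4.85
  Originality 99 × 0.14 = 13.86
  Execution 71.6 × 0.43 = 30.788
  Technical merit 40 × 0.07 = 2.8
Sum = 68.263
68.263 is ≥ 67.5 and < 90 → Merit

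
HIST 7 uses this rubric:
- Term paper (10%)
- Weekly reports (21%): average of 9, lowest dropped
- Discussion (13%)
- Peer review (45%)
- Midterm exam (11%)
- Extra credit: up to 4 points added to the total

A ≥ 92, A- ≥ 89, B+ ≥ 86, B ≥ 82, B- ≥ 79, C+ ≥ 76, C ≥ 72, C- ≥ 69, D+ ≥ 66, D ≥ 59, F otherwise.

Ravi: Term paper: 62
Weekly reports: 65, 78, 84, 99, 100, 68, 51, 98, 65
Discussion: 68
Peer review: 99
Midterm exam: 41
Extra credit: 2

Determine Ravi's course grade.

B

Weekly reports: drop 51 → average of remaining 8 = 657/8 = 82.125
Weighted total:
  Term paper 62 × 0.1 = 6.2
  Weekly reports 82.125 × 0.21 = 17.24625
  Discussion 68 × 0.13 = 8.84
  Peer review 99 × 0.45 = 44.55
  Midterm exam 41 × 0.11 = 4.51
Sum = 81.34625
Extra credit: 81.34625 + 2 = 83.34625
83.34625 is ≥ 82 and < 86 → B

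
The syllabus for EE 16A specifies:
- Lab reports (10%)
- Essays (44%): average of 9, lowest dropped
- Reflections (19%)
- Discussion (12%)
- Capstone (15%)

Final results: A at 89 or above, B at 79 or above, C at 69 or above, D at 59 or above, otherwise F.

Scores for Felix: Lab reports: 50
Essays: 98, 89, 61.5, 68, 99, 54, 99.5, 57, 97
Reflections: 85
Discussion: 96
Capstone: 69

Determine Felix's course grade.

B

Essays: drop 54 → average of remaining 8 = 669/8 = 83.625
Weighted total:
  Lab reports 50 × 0.1 = 5
  Essays 83.625 × 0.44 = 36.795
  Reflections 85 × 0.19 = 16.15
  Discussion 96 × 0.12 = 11.52
  Capstone 69 × 0.15 = 10.35
Sum = 79.815
79.815 is ≥ 79 and < 89 → B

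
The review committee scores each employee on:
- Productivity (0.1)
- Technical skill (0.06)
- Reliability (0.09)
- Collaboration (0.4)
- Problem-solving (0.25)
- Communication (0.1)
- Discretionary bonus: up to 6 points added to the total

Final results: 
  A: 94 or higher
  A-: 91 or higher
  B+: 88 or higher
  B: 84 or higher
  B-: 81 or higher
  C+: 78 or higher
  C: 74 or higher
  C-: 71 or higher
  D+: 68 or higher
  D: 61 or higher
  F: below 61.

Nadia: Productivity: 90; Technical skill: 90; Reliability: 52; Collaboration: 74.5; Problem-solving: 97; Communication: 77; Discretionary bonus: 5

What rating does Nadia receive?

Weighted total:
  Productivity 90 × 0.1 = 9
  Technical skill 90 × 0.06 = 5.4
  Reliability 52 × 0.09 = 4.68
  Collaboration 74.5 × 0.4 = 29.8
  Problem-solving 97 × 0.25 = 24.25
  Communication 77 × 0.1 = 7.7
Sum = 80.83
Discretionary bonus: 80.83 + 5 = 85.83
85.83 is ≥ 84 and < 88 → B

B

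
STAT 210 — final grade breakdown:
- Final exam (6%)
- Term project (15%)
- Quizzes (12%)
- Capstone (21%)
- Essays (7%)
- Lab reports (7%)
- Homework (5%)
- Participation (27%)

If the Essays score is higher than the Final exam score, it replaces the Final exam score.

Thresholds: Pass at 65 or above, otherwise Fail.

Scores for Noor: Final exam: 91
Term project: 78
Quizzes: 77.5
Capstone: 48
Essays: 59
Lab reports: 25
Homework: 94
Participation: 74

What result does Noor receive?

Pass

Essays (59) ≤ Final exam (91), so Final exam stays at 91.
Weighted total:
  Final exam 91 × 0.06 = 5.46
  Term project 78 × 0.15 = 11.7
  Quizzes 77.5 × 0.12 = 9.3
  Capstone 48 × 0.21 = 10.08
  Essays 59 × 0.07 = 4.13
  Lab reports 25 × 0.07 = 1.75
  Homework 94 × 0.05 = 4.7
  Participation 74 × 0.27 = 19.98
Sum = 67.1
67.1 ≥ 65 → Pass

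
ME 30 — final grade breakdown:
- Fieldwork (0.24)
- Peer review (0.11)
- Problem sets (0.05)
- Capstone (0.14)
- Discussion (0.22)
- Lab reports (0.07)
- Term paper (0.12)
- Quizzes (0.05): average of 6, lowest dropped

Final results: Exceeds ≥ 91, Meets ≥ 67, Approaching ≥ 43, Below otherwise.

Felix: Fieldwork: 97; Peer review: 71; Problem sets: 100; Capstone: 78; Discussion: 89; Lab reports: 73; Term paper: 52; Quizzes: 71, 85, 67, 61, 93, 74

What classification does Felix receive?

Quizzes: drop 61 → average of remaining 5 = 390/5 = 78
Weighted total:
  Fieldwork 97 × 0.24 = 23.28
  Peer review 71 × 0.11 = 7.81
  Problem sets 100 × 0.05 = 5
  Capstone 78 × 0.14 = 10.92
  Discussion 89 × 0.22 = 19.58
  Lab reports 73 × 0.07 = 5.11
  Term paper 52 × 0.12 = 6.24
  Quizzes 78 × 0.05 = 3.9
Sum = 81.84
81.84 is ≥ 67 and < 91 → Meets

Meets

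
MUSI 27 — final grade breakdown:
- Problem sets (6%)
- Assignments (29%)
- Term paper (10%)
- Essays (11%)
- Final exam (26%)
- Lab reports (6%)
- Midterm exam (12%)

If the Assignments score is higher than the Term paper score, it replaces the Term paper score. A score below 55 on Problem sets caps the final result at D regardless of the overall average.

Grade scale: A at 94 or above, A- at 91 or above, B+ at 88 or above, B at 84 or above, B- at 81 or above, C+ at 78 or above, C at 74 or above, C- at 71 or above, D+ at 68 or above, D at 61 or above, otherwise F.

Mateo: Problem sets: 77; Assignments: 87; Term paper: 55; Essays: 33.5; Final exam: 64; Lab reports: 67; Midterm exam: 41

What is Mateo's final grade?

Assignments (87) > Term paper (55), so Term paper counts as 87.
Problem sets score 77 ≥ 55: minimum met.
Weighted total:
  Problem sets 77 × 0.06 = 4.62
  Assignments 87 × 0.29 = 25.23
  Term paper 87 × 0.1 = 8.7
  Essays 33.5 × 0.11 = 3.685
  Final exam 64 × 0.26 = 16.64
  Lab reports 67 × 0.06 = 4.02
  Midterm exam 41 × 0.12 = 4.92
Sum = 67.815
67.815 is ≥ 61 and < 68 → D

D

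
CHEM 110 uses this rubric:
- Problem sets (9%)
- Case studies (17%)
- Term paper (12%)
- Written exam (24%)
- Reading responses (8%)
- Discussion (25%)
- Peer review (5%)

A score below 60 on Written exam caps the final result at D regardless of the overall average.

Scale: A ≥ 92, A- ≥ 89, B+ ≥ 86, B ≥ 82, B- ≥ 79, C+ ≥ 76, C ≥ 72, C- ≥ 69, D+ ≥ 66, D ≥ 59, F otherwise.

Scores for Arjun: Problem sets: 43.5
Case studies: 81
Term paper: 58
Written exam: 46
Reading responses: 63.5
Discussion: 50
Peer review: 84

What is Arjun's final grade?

F

Written exam score 46 < 60: minimum not met.
Weighted total:
  Problem sets 43.5 × 0.09 = 3.915
  Case studies 81 × 0.17 = 13.77
  Term paper 58 × 0.12 = 6.96
  Written exam 46 × 0.24 = 11.04
  Reading responses 63.5 × 0.08 = 5.08
  Discussion 50 × 0.25 = 12.5
  Peer review 84 × 0.05 = 4.2
Sum = 57.465
57.465 would be F; cap at D applies → F.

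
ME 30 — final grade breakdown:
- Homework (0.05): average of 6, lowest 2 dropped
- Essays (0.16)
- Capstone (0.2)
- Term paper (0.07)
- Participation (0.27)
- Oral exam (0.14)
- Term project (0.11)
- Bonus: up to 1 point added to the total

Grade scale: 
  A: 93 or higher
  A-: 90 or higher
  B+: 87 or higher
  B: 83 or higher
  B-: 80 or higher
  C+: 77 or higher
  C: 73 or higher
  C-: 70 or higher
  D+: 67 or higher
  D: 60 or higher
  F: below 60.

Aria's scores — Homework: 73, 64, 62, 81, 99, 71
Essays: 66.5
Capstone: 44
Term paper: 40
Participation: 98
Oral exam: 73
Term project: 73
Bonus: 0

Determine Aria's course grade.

Homework: drop 62, 64 → average of remaining 4 = 324/4 = 81
Weighted total:
  Homework 81 × 0.05 = 4.05
  Essays 66.5 × 0.16 = 10.64
  Capstone 44 × 0.2 = 8.8
  Term paper 40 × 0.07 = 2.8
  Participation 98 × 0.27 = 26.46
  Oral exam 73 × 0.14 = 10.22
  Term project 73 × 0.11 = 8.03
Sum = 71
Bonus: 71 + 0 = 71
71 is ≥ 70 and < 73 → C-

C-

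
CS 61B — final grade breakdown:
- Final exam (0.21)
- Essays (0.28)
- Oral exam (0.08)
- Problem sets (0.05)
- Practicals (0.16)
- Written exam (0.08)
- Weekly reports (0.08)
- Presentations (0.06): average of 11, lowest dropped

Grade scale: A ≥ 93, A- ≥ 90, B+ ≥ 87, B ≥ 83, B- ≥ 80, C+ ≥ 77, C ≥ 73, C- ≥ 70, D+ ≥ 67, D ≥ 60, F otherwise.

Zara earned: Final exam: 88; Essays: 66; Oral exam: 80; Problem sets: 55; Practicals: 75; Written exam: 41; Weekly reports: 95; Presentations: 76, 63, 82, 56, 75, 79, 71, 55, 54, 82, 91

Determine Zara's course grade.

C

Presentations: drop 54 → average of remaining 10 = 730/10 = 73
Weighted total:
  Final exam 88 × 0.21 = 18.48
  Essays 66 × 0.28 = 18.48
  Oral exam 80 × 0.08 = 6.4
  Problem sets 55 × 0.05 = 2.75
  Practicals 75 × 0.16 = 12
  Written exam 41 × 0.08 = 3.28
  Weekly reports 95 × 0.08 = 7.6
  Presentations 73 × 0.06 = 4.38
Sum = 73.37
73.37 is ≥ 73 and < 77 → C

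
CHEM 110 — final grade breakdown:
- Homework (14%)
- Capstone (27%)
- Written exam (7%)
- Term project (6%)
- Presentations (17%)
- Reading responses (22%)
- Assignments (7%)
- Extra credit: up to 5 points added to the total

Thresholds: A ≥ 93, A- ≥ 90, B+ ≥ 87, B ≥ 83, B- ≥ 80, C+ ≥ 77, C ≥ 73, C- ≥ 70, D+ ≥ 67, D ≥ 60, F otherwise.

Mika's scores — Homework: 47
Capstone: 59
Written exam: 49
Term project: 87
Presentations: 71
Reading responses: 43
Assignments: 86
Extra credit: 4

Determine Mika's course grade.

Weighted total:
  Homework 47 × 0.14 = 6.58
  Capstone 59 × 0.27 = 15.93
  Written exam 49 × 0.07 = 3.43
  Term project 87 × 0.06 = 5.22
  Presentations 71 × 0.17 = 12.07
  Reading responses 43 × 0.22 = 9.46
  Assignments 86 × 0.07 = 6.02
Sum = 58.71
Extra credit: 58.71 + 4 = 62.71
62.71 is ≥ 60 and < 67 → D

D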